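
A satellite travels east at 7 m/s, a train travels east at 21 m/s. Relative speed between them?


Given: v_A = 7 m/s east, v_B = 21 m/s east
Both move in the same direction; relative speed = |v_A - v_B|
|7 - 21| = |-14|
= 14 m/s

14 m/s


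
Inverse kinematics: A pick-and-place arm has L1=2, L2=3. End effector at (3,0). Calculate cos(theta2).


Given: L1 = 2, L2 = 3, target (x, y) = (3, 0)
Using cos(theta2) = (x^2 + y^2 - L1^2 - L2^2) / (2*L1*L2)
x^2 + y^2 = 3^2 + 0 = 9
L1^2 + L2^2 = 4 + 9 = 13
Numerator = 9 - 13 = -4
Denominator = 2*2*3 = 12
cos(theta2) = -4/12 = -1/3

-1/3


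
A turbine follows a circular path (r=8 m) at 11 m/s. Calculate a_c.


Given: v = 11 m/s, r = 8 m
Using a_c = v^2 / r
a_c = 11^2 / 8
a_c = 121 / 8
a_c = 121/8 m/s^2

121/8 m/s^2


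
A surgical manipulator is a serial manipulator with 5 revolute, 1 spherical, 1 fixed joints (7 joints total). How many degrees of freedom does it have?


Given: serial robot with 5 revolute, 1 spherical, 1 fixed joints
DOF contribution per joint type: revolute=1, prismatic=1, spherical=3, fixed=0
DOF = 5*1 + 1*3 + 1*0
DOF = 8

8


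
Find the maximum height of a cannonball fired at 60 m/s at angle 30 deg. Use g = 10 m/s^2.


Given: v0 = 60 m/s, theta = 30 deg, g = 10 m/s^2
sin^2(30) = 1/4
Using H = v0^2 * sin^2(theta) / (2*g)
H = 60^2 * 1/4 / (2*10)
H = 3600 * 1/4 / 20
H = 900 / 20
H = 45 m

45 m


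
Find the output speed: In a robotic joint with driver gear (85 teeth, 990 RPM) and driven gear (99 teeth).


Given: N1 = 85 teeth, w1 = 990 RPM, N2 = 99 teeth
Using N1*w1 = N2*w2
w2 = N1*w1 / N2
w2 = 85*990 / 99
w2 = 84150 / 99
w2 = 850 RPM

850 RPM


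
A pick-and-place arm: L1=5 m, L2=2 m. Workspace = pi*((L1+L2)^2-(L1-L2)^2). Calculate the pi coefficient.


Given: L1 = 5, L2 = 2
(L1+L2)^2 = (7)^2 = 49
(L1-L2)^2 = (3)^2 = 9
Difference = 49 - 9 = 40
This equals 4*L1*L2 = 4*5*2 = 40
Workspace area = 40*pi

40


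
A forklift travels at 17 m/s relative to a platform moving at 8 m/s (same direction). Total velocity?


Given: object velocity = 17 m/s, platform velocity = 8 m/s (same direction)
Using classical velocity addition: v_total = v_object + v_platform
v_total = 17 + 8
v_total = 25 m/s

25 m/s


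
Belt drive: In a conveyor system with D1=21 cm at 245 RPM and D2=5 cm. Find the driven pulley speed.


Given: D1 = 21 cm, w1 = 245 RPM, D2 = 5 cm
Using D1*w1 = D2*w2
w2 = D1*w1 / D2
w2 = 21*245 / 5
w2 = 5145 / 5
w2 = 1029 RPM

1029 RPM


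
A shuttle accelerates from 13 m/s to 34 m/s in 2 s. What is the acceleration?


Given: initial velocity v0 = 13 m/s, final velocity v = 34 m/s, time t = 2 s
Using a = (v - v0) / t
a = (34 - 13) / 2
a = 21 / 2
a = 21/2 m/s^2

21/2 m/s^2


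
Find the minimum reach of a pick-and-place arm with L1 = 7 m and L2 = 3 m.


Given: L1 = 7 m, L2 = 3 m
For a 2-link planar arm, min reach = |L1 - L2| (second link folded back)
Min reach = |7 - 3|
Min reach = 4 m

4 m


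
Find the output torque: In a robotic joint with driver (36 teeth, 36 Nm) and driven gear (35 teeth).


Given: N1 = 36, N2 = 35, T1 = 36 Nm
Using T2/T1 = N2/N1
T2 = T1 * N2 / N1
T2 = 36 * 35 / 36
T2 = 1260 / 36
T2 = 35 Nm

35 Nm


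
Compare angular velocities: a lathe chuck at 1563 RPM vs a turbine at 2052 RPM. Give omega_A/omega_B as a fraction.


Given: RPM_A = 1563, RPM_B = 2052
omega = 2*pi*RPM/60, so omega_A/omega_B = RPM_A / RPM_B
omega_A/omega_B = 1563 / 2052
omega_A/omega_B = 521/684

521/684


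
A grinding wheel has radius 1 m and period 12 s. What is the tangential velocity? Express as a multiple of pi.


Given: radius r = 1 m, period T = 12 s
Using v = 2*pi*r / T
v = 2*pi*1 / 12
v = 2*pi / 12
v = 1/6*pi m/s

1/6*pi m/s


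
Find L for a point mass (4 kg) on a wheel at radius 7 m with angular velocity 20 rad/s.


Given: m = 4 kg, r = 7 m, omega = 20 rad/s
For a point mass: I = m*r^2
I = 4*7^2 = 4*49 = 196
L = I*omega = 196*20
L = 3920 kg*m^2/s

3920 kg*m^2/s


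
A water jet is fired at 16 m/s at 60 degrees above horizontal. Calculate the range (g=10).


Given: v0 = 16 m/s, theta = 60 deg, g = 10 m/s^2
sin(2*60) = sin(120) = sqrt(3)/2
Using R = v0^2 * sin(2*theta) / g
R = 16^2 * (sqrt(3)/2) / 10
R = 256 * sqrt(3) / 20
R = 64/5*sqrt(3) m

64/5*sqrt(3) m


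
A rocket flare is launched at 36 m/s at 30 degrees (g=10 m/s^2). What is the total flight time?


Given: v0 = 36 m/s, theta = 30 deg, g = 10 m/s^2
sin(30) = 1/2
Using T = 2*v0*sin(theta) / g
T = 2*36*1/2 / 10
T = 36 / 10
T = 18/5 s

18/5 s


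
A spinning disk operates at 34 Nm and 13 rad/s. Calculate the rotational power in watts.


Given: tau = 34 Nm, omega = 13 rad/s
Using P = tau * omega
P = 34 * 13
P = 442 W

442 W


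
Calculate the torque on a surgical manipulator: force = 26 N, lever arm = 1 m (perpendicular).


Given: F = 26 N, r = 1 m, angle = 90 deg (perpendicular)
Using tau = F * r * sin(90)
sin(90) = 1
tau = 26 * 1 * 1
tau = 26 Nm

26 Nm


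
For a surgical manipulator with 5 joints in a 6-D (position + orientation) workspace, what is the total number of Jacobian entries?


Given: task space dimension = 6, joints = 5
Jacobian is a 6 x 5 matrix
Total entries = rows * columns
Total = 6 * 5
Total = 30

30


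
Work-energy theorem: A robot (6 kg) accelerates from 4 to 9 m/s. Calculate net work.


Given: m = 6 kg, v0 = 4 m/s, v = 9 m/s
Using W = (1/2)*m*(v^2 - v0^2)
v^2 = 9^2 = 81
v0^2 = 4^2 = 16
v^2 - v0^2 = 81 - 16 = 65
W = (1/2)*6*65 = 195 J

195 J


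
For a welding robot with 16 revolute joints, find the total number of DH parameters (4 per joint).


Given: 16 joints, 4 DH parameters per joint (d, theta, a, alpha)
Total DH parameters = number_of_joints * 4
Total = 16 * 4
Total = 64

64


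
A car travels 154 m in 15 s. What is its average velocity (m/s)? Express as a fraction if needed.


Given: distance d = 154 m, time t = 15 s
Using v = d / t
v = 154 / 15
v = 154/15 m/s

154/15 m/s


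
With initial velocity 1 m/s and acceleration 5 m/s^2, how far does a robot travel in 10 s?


Given: v0 = 1 m/s, a = 5 m/s^2, t = 10 s
Using s = v0*t + (1/2)*a*t^2
s = 1*10 + (1/2)*5*10^2
s = 10 + (1/2)*500
s = 10 + 250
s = 260

260 m


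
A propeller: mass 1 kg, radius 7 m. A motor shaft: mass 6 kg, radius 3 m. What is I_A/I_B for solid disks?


Given: M1=1 kg, R1=7 m, M2=6 kg, R2=3 m
For a disk: I = (1/2)*M*R^2, so I_A/I_B = (M1*R1^2)/(M2*R2^2)
M1*R1^2 = 1*49 = 49
M2*R2^2 = 6*9 = 54
I_A/I_B = 49/54 = 49/54

49/54


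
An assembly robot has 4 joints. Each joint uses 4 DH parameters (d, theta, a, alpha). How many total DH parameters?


Given: 4 joints, 4 DH parameters per joint (d, theta, a, alpha)
Total DH parameters = number_of_joints * 4
Total = 4 * 4
Total = 16

16


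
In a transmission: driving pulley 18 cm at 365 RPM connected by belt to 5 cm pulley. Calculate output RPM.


Given: D1 = 18 cm, w1 = 365 RPM, D2 = 5 cm
Using D1*w1 = D2*w2
w2 = D1*w1 / D2
w2 = 18*365 / 5
w2 = 6570 / 5
w2 = 1314 RPM

1314 RPM


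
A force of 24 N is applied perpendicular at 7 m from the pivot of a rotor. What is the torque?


Given: F = 24 N, r = 7 m, angle = 90 deg (perpendicular)
Using tau = F * r * sin(90)
sin(90) = 1
tau = 24 * 7 * 1
tau = 168 Nm

168 Nm


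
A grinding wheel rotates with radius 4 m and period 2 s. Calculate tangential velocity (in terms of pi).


Given: radius r = 4 m, period T = 2 s
Using v = 2*pi*r / T
v = 2*pi*4 / 2
v = 8*pi / 2
v = 4*pi m/s

4*pi m/s


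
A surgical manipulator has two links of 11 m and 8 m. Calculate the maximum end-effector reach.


Given: L1 = 11 m, L2 = 8 m
For a 2-link planar arm, max reach = L1 + L2 (fully extended)
Max reach = 11 + 8
Max reach = 19 m

19 m


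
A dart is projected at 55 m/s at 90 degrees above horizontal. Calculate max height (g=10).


Given: v0 = 55 m/s, theta = 90 deg, g = 10 m/s^2
sin^2(90) = 1
Using H = v0^2 * sin^2(theta) / (2*g)
H = 55^2 * 1 / (2*10)
H = 3025 * 1 / 20
H = 3025 / 20
H = 605/4 m

605/4 m


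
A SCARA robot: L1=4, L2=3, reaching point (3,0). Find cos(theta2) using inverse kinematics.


Given: L1 = 4, L2 = 3, target (x, y) = (3, 0)
Using cos(theta2) = (x^2 + y^2 - L1^2 - L2^2) / (2*L1*L2)
x^2 + y^2 = 3^2 + 0 = 9
L1^2 + L2^2 = 16 + 9 = 25
Numerator = 9 - 25 = -16
Denominator = 2*4*3 = 24
cos(theta2) = -16/24 = -2/3

-2/3


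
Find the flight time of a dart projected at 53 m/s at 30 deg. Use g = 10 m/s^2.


Given: v0 = 53 m/s, theta = 30 deg, g = 10 m/s^2
sin(30) = 1/2
Using T = 2*v0*sin(theta) / g
T = 2*53*1/2 / 10
T = 53 / 10
T = 53/10 s

53/10 s


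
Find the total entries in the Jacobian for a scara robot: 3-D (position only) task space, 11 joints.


Given: task space dimension = 3, joints = 11
Jacobian is a 3 x 11 matrix
Total entries = rows * columns
Total = 3 * 11
Total = 33

33


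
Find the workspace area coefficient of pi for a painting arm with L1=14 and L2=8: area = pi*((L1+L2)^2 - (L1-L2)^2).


Given: L1 = 14, L2 = 8
(L1+L2)^2 = (22)^2 = 484
(L1-L2)^2 = (6)^2 = 36
Difference = 484 - 36 = 448
This equals 4*L1*L2 = 4*14*8 = 448
Workspace area = 448*pi

448


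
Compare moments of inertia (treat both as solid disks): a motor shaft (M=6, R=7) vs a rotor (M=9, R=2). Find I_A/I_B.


Given: M1=6 kg, R1=7 m, M2=9 kg, R2=2 m
For a disk: I = (1/2)*M*R^2, so I_A/I_B = (M1*R1^2)/(M2*R2^2)
M1*R1^2 = 6*49 = 294
M2*R2^2 = 9*4 = 36
I_A/I_B = 294/36 = 49/6

49/6


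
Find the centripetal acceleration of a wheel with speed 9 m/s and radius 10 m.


Given: v = 9 m/s, r = 10 m
Using a_c = v^2 / r
a_c = 9^2 / 10
a_c = 81 / 10
a_c = 81/10 m/s^2

81/10 m/s^2


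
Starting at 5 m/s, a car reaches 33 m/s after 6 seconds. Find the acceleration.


Given: initial velocity v0 = 5 m/s, final velocity v = 33 m/s, time t = 6 s
Using a = (v - v0) / t
a = (33 - 5) / 6
a = 28 / 6
a = 14/3 m/s^2

14/3 m/s^2


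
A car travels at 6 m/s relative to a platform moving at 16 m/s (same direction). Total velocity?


Given: object velocity = 6 m/s, platform velocity = 16 m/s (same direction)
Using classical velocity addition: v_total = v_object + v_platform
v_total = 6 + 16
v_total = 22 m/s

22 m/s


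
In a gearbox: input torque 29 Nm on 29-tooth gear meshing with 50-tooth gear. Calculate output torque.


Given: N1 = 29, N2 = 50, T1 = 29 Nm
Using T2/T1 = N2/N1
T2 = T1 * N2 / N1
T2 = 29 * 50 / 29
T2 = 1450 / 29
T2 = 50 Nm

50 Nm


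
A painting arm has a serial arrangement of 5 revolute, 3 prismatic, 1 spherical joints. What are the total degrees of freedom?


Given: serial robot with 5 revolute, 3 prismatic, 1 spherical joints
DOF contribution per joint type: revolute=1, prismatic=1, spherical=3, fixed=0
DOF = 5*1 + 3*1 + 1*3
DOF = 11

11


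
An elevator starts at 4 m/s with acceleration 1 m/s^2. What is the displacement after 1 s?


Given: v0 = 4 m/s, a = 1 m/s^2, t = 1 s
Using s = v0*t + (1/2)*a*t^2
s = 4*1 + (1/2)*1*1^2
s = 4 + (1/2)*1
s = 4 + 1/2
s = 9/2

9/2 m


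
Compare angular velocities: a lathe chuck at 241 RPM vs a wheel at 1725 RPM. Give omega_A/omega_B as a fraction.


Given: RPM_A = 241, RPM_B = 1725
omega = 2*pi*RPM/60, so omega_A/omega_B = RPM_A / RPM_B
omega_A/omega_B = 241 / 1725
omega_A/omega_B = 241/1725

241/1725


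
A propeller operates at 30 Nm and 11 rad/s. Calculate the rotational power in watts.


Given: tau = 30 Nm, omega = 11 rad/s
Using P = tau * omega
P = 30 * 11
P = 330 W

330 W


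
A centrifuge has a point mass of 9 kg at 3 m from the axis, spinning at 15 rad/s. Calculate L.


Given: m = 9 kg, r = 3 m, omega = 15 rad/s
For a point mass: I = m*r^2
I = 9*3^2 = 9*9 = 81
L = I*omega = 81*15
L = 1215 kg*m^2/s

1215 kg*m^2/s


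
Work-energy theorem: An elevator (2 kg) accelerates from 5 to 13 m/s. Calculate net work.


Given: m = 2 kg, v0 = 5 m/s, v = 13 m/s
Using W = (1/2)*m*(v^2 - v0^2)
v^2 = 13^2 = 169
v0^2 = 5^2 = 25
v^2 - v0^2 = 169 - 25 = 144
W = (1/2)*2*144 = 144 J

144 J


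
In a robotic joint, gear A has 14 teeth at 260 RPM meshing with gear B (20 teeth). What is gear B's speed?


Given: N1 = 14 teeth, w1 = 260 RPM, N2 = 20 teeth
Using N1*w1 = N2*w2
w2 = N1*w1 / N2
w2 = 14*260 / 20
w2 = 3640 / 20
w2 = 182 RPM

182 RPM


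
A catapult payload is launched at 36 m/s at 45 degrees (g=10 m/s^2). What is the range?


Given: v0 = 36 m/s, theta = 45 deg, g = 10 m/s^2
sin(2*45) = sin(90) = 1
Using R = v0^2 * sin(2*theta) / g
R = 36^2 * 1 / 10
R = 1296 / 10
R = 648/5 m

648/5 m


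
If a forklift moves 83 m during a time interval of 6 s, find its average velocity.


Given: distance d = 83 m, time t = 6 s
Using v = d / t
v = 83 / 6
v = 83/6 m/s

83/6 m/s


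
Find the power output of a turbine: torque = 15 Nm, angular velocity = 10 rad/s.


Given: tau = 15 Nm, omega = 10 rad/s
Using P = tau * omega
P = 15 * 10
P = 150 W

150 W


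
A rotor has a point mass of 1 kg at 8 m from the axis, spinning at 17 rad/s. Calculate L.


Given: m = 1 kg, r = 8 m, omega = 17 rad/s
For a point mass: I = m*r^2
I = 1*8^2 = 1*64 = 64
L = I*omega = 64*17
L = 1088 kg*m^2/s

1088 kg*m^2/s


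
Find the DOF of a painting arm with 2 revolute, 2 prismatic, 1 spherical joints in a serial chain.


Given: serial robot with 2 revolute, 2 prismatic, 1 spherical joints
DOF contribution per joint type: revolute=1, prismatic=1, spherical=3, fixed=0
DOF = 2*1 + 2*1 + 1*3
DOF = 7

7


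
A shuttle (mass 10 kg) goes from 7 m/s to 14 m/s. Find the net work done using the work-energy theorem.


Given: m = 10 kg, v0 = 7 m/s, v = 14 m/s
Using W = (1/2)*m*(v^2 - v0^2)
v^2 = 14^2 = 196
v0^2 = 7^2 = 49
v^2 - v0^2 = 196 - 49 = 147
W = (1/2)*10*147 = 735 J

735 J


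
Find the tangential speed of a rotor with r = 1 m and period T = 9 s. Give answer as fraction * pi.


Given: radius r = 1 m, period T = 9 s
Using v = 2*pi*r / T
v = 2*pi*1 / 9
v = 2*pi / 9
v = 2/9*pi m/s

2/9*pi m/s


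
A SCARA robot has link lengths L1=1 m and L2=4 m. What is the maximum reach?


Given: L1 = 1 m, L2 = 4 m
For a 2-link planar arm, max reach = L1 + L2 (fully extended)
Max reach = 1 + 4
Max reach = 5 m

5 m


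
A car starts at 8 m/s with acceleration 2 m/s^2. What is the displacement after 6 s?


Given: v0 = 8 m/s, a = 2 m/s^2, t = 6 s
Using s = v0*t + (1/2)*a*t^2
s = 8*6 + (1/2)*2*6^2
s = 48 + (1/2)*72
s = 48 + 36
s = 84

84 m


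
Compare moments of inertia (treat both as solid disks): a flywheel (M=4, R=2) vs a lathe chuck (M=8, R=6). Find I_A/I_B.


Given: M1=4 kg, R1=2 m, M2=8 kg, R2=6 m
For a disk: I = (1/2)*M*R^2, so I_A/I_B = (M1*R1^2)/(M2*R2^2)
M1*R1^2 = 4*4 = 16
M2*R2^2 = 8*36 = 288
I_A/I_B = 16/288 = 1/18

1/18


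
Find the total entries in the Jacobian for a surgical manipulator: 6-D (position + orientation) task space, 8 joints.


Given: task space dimension = 6, joints = 8
Jacobian is a 6 x 8 matrix
Total entries = rows * columns
Total = 6 * 8
Total = 48

48


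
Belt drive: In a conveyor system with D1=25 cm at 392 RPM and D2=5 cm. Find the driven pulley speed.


Given: D1 = 25 cm, w1 = 392 RPM, D2 = 5 cm
Using D1*w1 = D2*w2
w2 = D1*w1 / D2
w2 = 25*392 / 5
w2 = 9800 / 5
w2 = 1960 RPM

1960 RPM


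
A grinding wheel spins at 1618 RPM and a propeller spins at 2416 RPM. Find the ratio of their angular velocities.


Given: RPM_A = 1618, RPM_B = 2416
omega = 2*pi*RPM/60, so omega_A/omega_B = RPM_A / RPM_B
omega_A/omega_B = 1618 / 2416
omega_A/omega_B = 809/1208

809/1208


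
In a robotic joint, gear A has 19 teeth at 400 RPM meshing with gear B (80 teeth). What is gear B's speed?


Given: N1 = 19 teeth, w1 = 400 RPM, N2 = 80 teeth
Using N1*w1 = N2*w2
w2 = N1*w1 / N2
w2 = 19*400 / 80
w2 = 7600 / 80
w2 = 95 RPM

95 RPM


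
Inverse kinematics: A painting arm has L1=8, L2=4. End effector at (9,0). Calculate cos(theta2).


Given: L1 = 8, L2 = 4, target (x, y) = (9, 0)
Using cos(theta2) = (x^2 + y^2 - L1^2 - L2^2) / (2*L1*L2)
x^2 + y^2 = 9^2 + 0 = 81
L1^2 + L2^2 = 64 + 16 = 80
Numerator = 81 - 80 = 1
Denominator = 2*8*4 = 64
cos(theta2) = 1/64 = 1/64

1/64


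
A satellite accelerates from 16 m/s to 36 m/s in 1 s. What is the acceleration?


Given: initial velocity v0 = 16 m/s, final velocity v = 36 m/s, time t = 1 s
Using a = (v - v0) / t
a = (36 - 16) / 1
a = 20 / 1
a = 20 m/s^2

20 m/s^2


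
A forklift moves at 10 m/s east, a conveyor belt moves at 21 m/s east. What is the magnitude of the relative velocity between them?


Given: v_A = 10 m/s east, v_B = 21 m/s east
Both move in the same direction; relative speed = |v_A - v_B|
|10 - 21| = |-11|
= 11 m/s

11 m/s


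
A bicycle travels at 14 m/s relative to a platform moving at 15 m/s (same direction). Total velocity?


Given: object velocity = 14 m/s, platform velocity = 15 m/s (same direction)
Using classical velocity addition: v_total = v_object + v_platform
v_total = 14 + 15
v_total = 29 m/s

29 m/s


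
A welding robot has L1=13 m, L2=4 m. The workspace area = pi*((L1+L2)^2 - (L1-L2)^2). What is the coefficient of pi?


Given: L1 = 13, L2 = 4
(L1+L2)^2 = (17)^2 = 289
(L1-L2)^2 = (9)^2 = 81
Difference = 289 - 81 = 208
This equals 4*L1*L2 = 4*13*4 = 208
Workspace area = 208*pi

208


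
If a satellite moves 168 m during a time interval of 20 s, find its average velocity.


Given: distance d = 168 m, time t = 20 s
Using v = d / t
v = 168 / 20
v = 42/5 m/s

42/5 m/s


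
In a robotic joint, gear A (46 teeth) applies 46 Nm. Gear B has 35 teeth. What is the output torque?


Given: N1 = 46, N2 = 35, T1 = 46 Nm
Using T2/T1 = N2/N1
T2 = T1 * N2 / N1
T2 = 46 * 35 / 46
T2 = 1610 / 46
T2 = 35 Nm

35 Nm


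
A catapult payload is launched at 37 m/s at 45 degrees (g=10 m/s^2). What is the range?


Given: v0 = 37 m/s, theta = 45 deg, g = 10 m/s^2
sin(2*45) = sin(90) = 1
Using R = v0^2 * sin(2*theta) / g
R = 37^2 * 1 / 10
R = 1369 / 10
R = 1369/10 m

1369/10 m


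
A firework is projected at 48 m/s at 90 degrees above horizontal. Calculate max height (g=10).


Given: v0 = 48 m/s, theta = 90 deg, g = 10 m/s^2
sin^2(90) = 1
Using H = v0^2 * sin^2(theta) / (2*g)
H = 48^2 * 1 / (2*10)
H = 2304 * 1 / 20
H = 2304 / 20
H = 576/5 m

576/5 m


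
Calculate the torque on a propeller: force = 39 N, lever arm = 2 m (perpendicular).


Given: F = 39 N, r = 2 m, angle = 90 deg (perpendicular)
Using tau = F * r * sin(90)
sin(90) = 1
tau = 39 * 2 * 1
tau = 78 Nm

78 Nm


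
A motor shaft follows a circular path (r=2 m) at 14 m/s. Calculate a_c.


Given: v = 14 m/s, r = 2 m
Using a_c = v^2 / r
a_c = 14^2 / 2
a_c = 196 / 2
a_c = 98 m/s^2

98 m/s^2


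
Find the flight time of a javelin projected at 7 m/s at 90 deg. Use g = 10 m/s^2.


Given: v0 = 7 m/s, theta = 90 deg, g = 10 m/s^2
sin(90) = 1
Using T = 2*v0*sin(theta) / g
T = 2*7*1 / 10
T = 14 / 10
T = 7/5 s

7/5 s


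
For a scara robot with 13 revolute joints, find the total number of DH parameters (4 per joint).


Given: 13 joints, 4 DH parameters per joint (d, theta, a, alpha)
Total DH parameters = number_of_joints * 4
Total = 13 * 4
Total = 52

52


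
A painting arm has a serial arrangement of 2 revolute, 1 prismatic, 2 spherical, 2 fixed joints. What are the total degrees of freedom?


Given: serial robot with 2 revolute, 1 prismatic, 2 spherical, 2 fixed joints
DOF contribution per joint type: revolute=1, prismatic=1, spherical=3, fixed=0
DOF = 2*1 + 1*1 + 2*3 + 2*0
DOF = 9

9


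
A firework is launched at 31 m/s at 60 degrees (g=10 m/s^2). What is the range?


Given: v0 = 31 m/s, theta = 60 deg, g = 10 m/s^2
sin(2*60) = sin(120) = sqrt(3)/2
Using R = v0^2 * sin(2*theta) / g
R = 31^2 * (sqrt(3)/2) / 10
R = 961 * sqrt(3) / 20
R = 961/20*sqrt(3) m

961/20*sqrt(3) m


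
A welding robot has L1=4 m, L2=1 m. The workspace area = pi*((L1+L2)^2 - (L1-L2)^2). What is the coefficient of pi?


Given: L1 = 4, L2 = 1
(L1+L2)^2 = (5)^2 = 25
(L1-L2)^2 = (3)^2 = 9
Difference = 25 - 9 = 16
This equals 4*L1*L2 = 4*4*1 = 16
Workspace area = 16*pi

16


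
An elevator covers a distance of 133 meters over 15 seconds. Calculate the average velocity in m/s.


Given: distance d = 133 m, time t = 15 s
Using v = d / t
v = 133 / 15
v = 133/15 m/s

133/15 m/s


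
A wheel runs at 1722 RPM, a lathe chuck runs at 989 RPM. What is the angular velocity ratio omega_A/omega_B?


Given: RPM_A = 1722, RPM_B = 989
omega = 2*pi*RPM/60, so omega_A/omega_B = RPM_A / RPM_B
omega_A/omega_B = 1722 / 989
omega_A/omega_B = 1722/989

1722/989


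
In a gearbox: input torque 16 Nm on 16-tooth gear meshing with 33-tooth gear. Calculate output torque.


Given: N1 = 16, N2 = 33, T1 = 16 Nm
Using T2/T1 = N2/N1
T2 = T1 * N2 / N1
T2 = 16 * 33 / 16
T2 = 528 / 16
T2 = 33 Nm

33 Nm


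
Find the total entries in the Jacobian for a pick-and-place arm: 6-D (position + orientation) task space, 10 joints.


Given: task space dimension = 6, joints = 10
Jacobian is a 6 x 10 matrix
Total entries = rows * columns
Total = 6 * 10
Total = 60

60


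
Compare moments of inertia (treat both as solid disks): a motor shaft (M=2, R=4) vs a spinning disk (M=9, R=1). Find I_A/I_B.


Given: M1=2 kg, R1=4 m, M2=9 kg, R2=1 m
For a disk: I = (1/2)*M*R^2, so I_A/I_B = (M1*R1^2)/(M2*R2^2)
M1*R1^2 = 2*16 = 32
M2*R2^2 = 9*1 = 9
I_A/I_B = 32/9 = 32/9

32/9


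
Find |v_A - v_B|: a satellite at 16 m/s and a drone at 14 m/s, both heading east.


Given: v_A = 16 m/s east, v_B = 14 m/s east
Both move in the same direction; relative speed = |v_A - v_B|
|16 - 14| = |2|
= 2 m/s

2 m/s


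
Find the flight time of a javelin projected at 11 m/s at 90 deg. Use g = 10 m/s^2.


Given: v0 = 11 m/s, theta = 90 deg, g = 10 m/s^2
sin(90) = 1
Using T = 2*v0*sin(theta) / g
T = 2*11*1 / 10
T = 22 / 10
T = 11/5 s

11/5 s


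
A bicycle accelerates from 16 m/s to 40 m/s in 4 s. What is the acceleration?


Given: initial velocity v0 = 16 m/s, final velocity v = 40 m/s, time t = 4 s
Using a = (v - v0) / t
a = (40 - 16) / 4
a = 24 / 4
a = 6 m/s^2

6 m/s^2


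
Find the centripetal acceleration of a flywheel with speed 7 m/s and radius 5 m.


Given: v = 7 m/s, r = 5 m
Using a_c = v^2 / r
a_c = 7^2 / 5
a_c = 49 / 5
a_c = 49/5 m/s^2

49/5 m/s^2


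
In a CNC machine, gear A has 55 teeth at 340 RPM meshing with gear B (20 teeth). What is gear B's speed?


Given: N1 = 55 teeth, w1 = 340 RPM, N2 = 20 teeth
Using N1*w1 = N2*w2
w2 = N1*w1 / N2
w2 = 55*340 / 20
w2 = 18700 / 20
w2 = 935 RPM

935 RPM


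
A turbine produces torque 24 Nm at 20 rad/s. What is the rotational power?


Given: tau = 24 Nm, omega = 20 rad/s
Using P = tau * omega
P = 24 * 20
P = 480 W

480 W


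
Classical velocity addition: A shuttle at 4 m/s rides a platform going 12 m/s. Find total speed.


Given: object velocity = 4 m/s, platform velocity = 12 m/s (same direction)
Using classical velocity addition: v_total = v_object + v_platform
v_total = 4 + 12
v_total = 16 m/s

16 m/s


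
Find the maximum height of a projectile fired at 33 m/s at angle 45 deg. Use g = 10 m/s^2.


Given: v0 = 33 m/s, theta = 45 deg, g = 10 m/s^2
sin^2(45) = 1/2
Using H = v0^2 * sin^2(theta) / (2*g)
H = 33^2 * 1/2 / (2*10)
H = 1089 * 1/2 / 20
H = 1089/2 / 20
H = 1089/40 m

1089/40 m


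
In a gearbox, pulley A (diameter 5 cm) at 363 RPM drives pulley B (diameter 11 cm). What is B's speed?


Given: D1 = 5 cm, w1 = 363 RPM, D2 = 11 cm
Using D1*w1 = D2*w2
w2 = D1*w1 / D2
w2 = 5*363 / 11
w2 = 1815 / 11
w2 = 165 RPM

165 RPM


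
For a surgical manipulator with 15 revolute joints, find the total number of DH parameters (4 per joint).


Given: 15 joints, 4 DH parameters per joint (d, theta, a, alpha)
Total DH parameters = number_of_joints * 4
Total = 15 * 4
Total = 60

60


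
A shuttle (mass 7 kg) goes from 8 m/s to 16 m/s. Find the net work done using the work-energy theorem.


Given: m = 7 kg, v0 = 8 m/s, v = 16 m/s
Using W = (1/2)*m*(v^2 - v0^2)
v^2 = 16^2 = 256
v0^2 = 8^2 = 64
v^2 - v0^2 = 256 - 64 = 192
W = (1/2)*7*192 = 672 J

672 J


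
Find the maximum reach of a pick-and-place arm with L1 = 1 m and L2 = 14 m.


Given: L1 = 1 m, L2 = 14 m
For a 2-link planar arm, max reach = L1 + L2 (fully extended)
Max reach = 1 + 14
Max reach = 15 m

15 m


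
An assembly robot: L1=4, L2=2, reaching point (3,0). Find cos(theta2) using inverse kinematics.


Given: L1 = 4, L2 = 2, target (x, y) = (3, 0)
Using cos(theta2) = (x^2 + y^2 - L1^2 - L2^2) / (2*L1*L2)
x^2 + y^2 = 3^2 + 0 = 9
L1^2 + L2^2 = 16 + 4 = 20
Numerator = 9 - 20 = -11
Denominator = 2*4*2 = 16
cos(theta2) = -11/16 = -11/16

-11/16


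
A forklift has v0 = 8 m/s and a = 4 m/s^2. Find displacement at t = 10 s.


Given: v0 = 8 m/s, a = 4 m/s^2, t = 10 s
Using s = v0*t + (1/2)*a*t^2
s = 8*10 + (1/2)*4*10^2
s = 80 + (1/2)*400
s = 80 + 200
s = 280

280 m


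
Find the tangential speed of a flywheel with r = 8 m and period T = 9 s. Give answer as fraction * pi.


Given: radius r = 8 m, period T = 9 s
Using v = 2*pi*r / T
v = 2*pi*8 / 9
v = 16*pi / 9
v = 16/9*pi m/s

16/9*pi m/s


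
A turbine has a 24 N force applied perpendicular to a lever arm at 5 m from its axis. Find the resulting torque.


Given: F = 24 N, r = 5 m, angle = 90 deg (perpendicular)
Using tau = F * r * sin(90)
sin(90) = 1
tau = 24 * 5 * 1
tau = 120 Nm

120 Nm


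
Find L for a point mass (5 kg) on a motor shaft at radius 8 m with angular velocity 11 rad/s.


Given: m = 5 kg, r = 8 m, omega = 11 rad/s
For a point mass: I = m*r^2
I = 5*8^2 = 5*64 = 320
L = I*omega = 320*11
L = 3520 kg*m^2/s

3520 kg*m^2/s


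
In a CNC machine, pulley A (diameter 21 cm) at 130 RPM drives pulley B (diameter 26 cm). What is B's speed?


Given: D1 = 21 cm, w1 = 130 RPM, D2 = 26 cm
Using D1*w1 = D2*w2
w2 = D1*w1 / D2
w2 = 21*130 / 26
w2 = 2730 / 26
w2 = 105 RPM

105 RPM


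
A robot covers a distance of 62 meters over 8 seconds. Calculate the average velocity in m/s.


Given: distance d = 62 m, time t = 8 s
Using v = d / t
v = 62 / 8
v = 31/4 m/s

31/4 m/s


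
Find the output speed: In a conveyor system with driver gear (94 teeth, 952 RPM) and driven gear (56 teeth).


Given: N1 = 94 teeth, w1 = 952 RPM, N2 = 56 teeth
Using N1*w1 = N2*w2
w2 = N1*w1 / N2
w2 = 94*952 / 56
w2 = 89488 / 56
w2 = 1598 RPM

1598 RPM


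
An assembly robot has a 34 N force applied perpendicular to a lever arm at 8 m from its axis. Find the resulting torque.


Given: F = 34 N, r = 8 m, angle = 90 deg (perpendicular)
Using tau = F * r * sin(90)
sin(90) = 1
tau = 34 * 8 * 1
tau = 272 Nm

272 Nm


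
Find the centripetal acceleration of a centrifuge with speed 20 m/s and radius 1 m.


Given: v = 20 m/s, r = 1 m
Using a_c = v^2 / r
a_c = 20^2 / 1
a_c = 400 / 1
a_c = 400 m/s^2

400 m/s^2


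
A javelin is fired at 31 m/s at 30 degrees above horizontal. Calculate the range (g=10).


Given: v0 = 31 m/s, theta = 30 deg, g = 10 m/s^2
sin(2*30) = sin(60) = sqrt(3)/2
Using R = v0^2 * sin(2*theta) / g
R = 31^2 * (sqrt(3)/2) / 10
R = 961 * sqrt(3) / 20
R = 961/20*sqrt(3) m

961/20*sqrt(3) m


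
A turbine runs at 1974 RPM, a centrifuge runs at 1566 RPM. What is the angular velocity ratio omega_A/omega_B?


Given: RPM_A = 1974, RPM_B = 1566
omega = 2*pi*RPM/60, so omega_A/omega_B = RPM_A / RPM_B
omega_A/omega_B = 1974 / 1566
omega_A/omega_B = 329/261

329/261


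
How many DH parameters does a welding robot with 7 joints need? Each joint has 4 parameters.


Given: 7 joints, 4 DH parameters per joint (d, theta, a, alpha)
Total DH parameters = number_of_joints * 4
Total = 7 * 4
Total = 28

28


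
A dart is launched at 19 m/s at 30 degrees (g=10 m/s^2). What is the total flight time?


Given: v0 = 19 m/s, theta = 30 deg, g = 10 m/s^2
sin(30) = 1/2
Using T = 2*v0*sin(theta) / g
T = 2*19*1/2 / 10
T = 19 / 10
T = 19/10 s

19/10 s


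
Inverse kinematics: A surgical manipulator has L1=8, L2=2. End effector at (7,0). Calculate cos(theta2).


Given: L1 = 8, L2 = 2, target (x, y) = (7, 0)
Using cos(theta2) = (x^2 + y^2 - L1^2 - L2^2) / (2*L1*L2)
x^2 + y^2 = 7^2 + 0 = 49
L1^2 + L2^2 = 64 + 4 = 68
Numerator = 49 - 68 = -19
Denominator = 2*8*2 = 32
cos(theta2) = -19/32 = -19/32

-19/32


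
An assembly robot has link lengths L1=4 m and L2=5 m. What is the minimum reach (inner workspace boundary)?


Given: L1 = 4 m, L2 = 5 m
For a 2-link planar arm, min reach = |L1 - L2| (second link folded back)
Min reach = |4 - 5|
Min reach = 1 m

1 m


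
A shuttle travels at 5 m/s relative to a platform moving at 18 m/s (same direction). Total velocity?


Given: object velocity = 5 m/s, platform velocity = 18 m/s (same direction)
Using classical velocity addition: v_total = v_object + v_platform
v_total = 5 + 18
v_total = 23 m/s

23 m/s


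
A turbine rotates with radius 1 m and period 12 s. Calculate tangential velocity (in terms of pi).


Given: radius r = 1 m, period T = 12 s
Using v = 2*pi*r / T
v = 2*pi*1 / 12
v = 2*pi / 12
v = 1/6*pi m/s

1/6*pi m/s


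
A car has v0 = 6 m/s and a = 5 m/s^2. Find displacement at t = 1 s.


Given: v0 = 6 m/s, a = 5 m/s^2, t = 1 s
Using s = v0*t + (1/2)*a*t^2
s = 6*1 + (1/2)*5*1^2
s = 6 + (1/2)*5
s = 6 + 5/2
s = 17/2

17/2 m


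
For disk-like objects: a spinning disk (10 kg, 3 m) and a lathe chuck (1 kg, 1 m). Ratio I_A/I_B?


Given: M1=10 kg, R1=3 m, M2=1 kg, R2=1 m
For a disk: I = (1/2)*M*R^2, so I_A/I_B = (M1*R1^2)/(M2*R2^2)
M1*R1^2 = 10*9 = 90
M2*R2^2 = 1*1 = 1
I_A/I_B = 90/1 = 90

90


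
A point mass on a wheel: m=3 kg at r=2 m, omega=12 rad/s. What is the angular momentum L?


Given: m = 3 kg, r = 2 m, omega = 12 rad/s
For a point mass: I = m*r^2
I = 3*2^2 = 3*4 = 12
L = I*omega = 12*12
L = 144 kg*m^2/s

144 kg*m^2/s


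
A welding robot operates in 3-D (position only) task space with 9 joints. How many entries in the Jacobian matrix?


Given: task space dimension = 3, joints = 9
Jacobian is a 3 x 9 matrix
Total entries = rows * columns
Total = 3 * 9
Total = 27

27


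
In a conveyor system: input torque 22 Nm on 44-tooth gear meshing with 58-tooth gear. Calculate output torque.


Given: N1 = 44, N2 = 58, T1 = 22 Nm
Using T2/T1 = N2/N1
T2 = T1 * N2 / N1
T2 = 22 * 58 / 44
T2 = 1276 / 44
T2 = 29 Nm

29 Nm


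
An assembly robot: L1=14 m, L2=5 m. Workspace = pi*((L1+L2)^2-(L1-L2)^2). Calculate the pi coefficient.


Given: L1 = 14, L2 = 5
(L1+L2)^2 = (19)^2 = 361
(L1-L2)^2 = (9)^2 = 81
Difference = 361 - 81 = 280
This equals 4*L1*L2 = 4*14*5 = 280
Workspace area = 280*pi

280


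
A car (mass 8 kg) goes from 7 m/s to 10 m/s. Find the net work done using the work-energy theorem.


Given: m = 8 kg, v0 = 7 m/s, v = 10 m/s
Using W = (1/2)*m*(v^2 - v0^2)
v^2 = 10^2 = 100
v0^2 = 7^2 = 49
v^2 - v0^2 = 100 - 49 = 51
W = (1/2)*8*51 = 204 J

204 J


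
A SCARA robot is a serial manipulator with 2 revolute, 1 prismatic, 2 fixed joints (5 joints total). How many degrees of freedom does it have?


Given: serial robot with 2 revolute, 1 prismatic, 2 fixed joints
DOF contribution per joint type: revolute=1, prismatic=1, spherical=3, fixed=0
DOF = 2*1 + 1*1 + 2*0
DOF = 3

3


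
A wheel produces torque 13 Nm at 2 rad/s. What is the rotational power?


Given: tau = 13 Nm, omega = 2 rad/s
Using P = tau * omega
P = 13 * 2
P = 26 W

26 W


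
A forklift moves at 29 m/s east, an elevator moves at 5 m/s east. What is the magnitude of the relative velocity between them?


Given: v_A = 29 m/s east, v_B = 5 m/s east
Both move in the same direction; relative speed = |v_A - v_B|
|29 - 5| = |24|
= 24 m/s

24 m/s


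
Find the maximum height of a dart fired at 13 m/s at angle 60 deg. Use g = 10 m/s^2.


Given: v0 = 13 m/s, theta = 60 deg, g = 10 m/s^2
sin^2(60) = 3/4
Using H = v0^2 * sin^2(theta) / (2*g)
H = 13^2 * 3/4 / (2*10)
H = 169 * 3/4 / 20
H = 507/4 / 20
H = 507/80 m

507/80 m


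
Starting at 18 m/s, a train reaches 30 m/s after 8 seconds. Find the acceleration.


Given: initial velocity v0 = 18 m/s, final velocity v = 30 m/s, time t = 8 s
Using a = (v - v0) / t
a = (30 - 18) / 8
a = 12 / 8
a = 3/2 m/s^2

3/2 m/s^2


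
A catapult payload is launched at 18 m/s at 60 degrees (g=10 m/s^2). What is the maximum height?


Given: v0 = 18 m/s, theta = 60 deg, g = 10 m/s^2
sin^2(60) = 3/4
Using H = v0^2 * sin^2(theta) / (2*g)
H = 18^2 * 3/4 / (2*10)
H = 324 * 3/4 / 20
H = 243 / 20
H = 243/20 m

243/20 m


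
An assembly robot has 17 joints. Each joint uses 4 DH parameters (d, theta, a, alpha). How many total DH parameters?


Given: 17 joints, 4 DH parameters per joint (d, theta, a, alpha)
Total DH parameters = number_of_joints * 4
Total = 17 * 4
Total = 68

68


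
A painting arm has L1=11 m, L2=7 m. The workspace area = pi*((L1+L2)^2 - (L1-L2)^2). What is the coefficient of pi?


Given: L1 = 11, L2 = 7
(L1+L2)^2 = (18)^2 = 324
(L1-L2)^2 = (4)^2 = 16
Difference = 324 - 16 = 308
This equals 4*L1*L2 = 4*11*7 = 308
Workspace area = 308*pi

308


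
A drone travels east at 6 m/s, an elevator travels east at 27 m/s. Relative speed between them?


Given: v_A = 6 m/s east, v_B = 27 m/s east
Both move in the same direction; relative speed = |v_A - v_B|
|6 - 27| = |-21|
= 21 m/s

21 m/s


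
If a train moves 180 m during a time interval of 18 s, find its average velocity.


Given: distance d = 180 m, time t = 18 s
Using v = d / t
v = 180 / 18
v = 10 m/s

10 m/s


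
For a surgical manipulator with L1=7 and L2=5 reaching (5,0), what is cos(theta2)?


Given: L1 = 7, L2 = 5, target (x, y) = (5, 0)
Using cos(theta2) = (x^2 + y^2 - L1^2 - L2^2) / (2*L1*L2)
x^2 + y^2 = 5^2 + 0 = 25
L1^2 + L2^2 = 49 + 25 = 74
Numerator = 25 - 74 = -49
Denominator = 2*7*5 = 70
cos(theta2) = -49/70 = -7/10

-7/10


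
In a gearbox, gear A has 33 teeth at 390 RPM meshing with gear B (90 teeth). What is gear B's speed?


Given: N1 = 33 teeth, w1 = 390 RPM, N2 = 90 teeth
Using N1*w1 = N2*w2
w2 = N1*w1 / N2
w2 = 33*390 / 90
w2 = 12870 / 90
w2 = 143 RPM

143 RPM


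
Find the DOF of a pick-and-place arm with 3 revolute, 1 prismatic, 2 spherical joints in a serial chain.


Given: serial robot with 3 revolute, 1 prismatic, 2 spherical joints
DOF contribution per joint type: revolute=1, prismatic=1, spherical=3, fixed=0
DOF = 3*1 + 1*1 + 2*3
DOF = 10

10


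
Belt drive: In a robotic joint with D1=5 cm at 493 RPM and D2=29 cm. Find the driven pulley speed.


Given: D1 = 5 cm, w1 = 493 RPM, D2 = 29 cm
Using D1*w1 = D2*w2
w2 = D1*w1 / D2
w2 = 5*493 / 29
w2 = 2465 / 29
w2 = 85 RPM

85 RPM


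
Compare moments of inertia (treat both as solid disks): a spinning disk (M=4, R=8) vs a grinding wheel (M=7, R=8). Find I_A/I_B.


Given: M1=4 kg, R1=8 m, M2=7 kg, R2=8 m
For a disk: I = (1/2)*M*R^2, so I_A/I_B = (M1*R1^2)/(M2*R2^2)
M1*R1^2 = 4*64 = 256
M2*R2^2 = 7*64 = 448
I_A/I_B = 256/448 = 4/7

4/7


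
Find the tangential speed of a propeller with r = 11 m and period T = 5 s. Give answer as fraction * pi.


Given: radius r = 11 m, period T = 5 s
Using v = 2*pi*r / T
v = 2*pi*11 / 5
v = 22*pi / 5
v = 22/5*pi m/s

22/5*pi m/s


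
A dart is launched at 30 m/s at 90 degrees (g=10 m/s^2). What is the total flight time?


Given: v0 = 30 m/s, theta = 90 deg, g = 10 m/s^2
sin(90) = 1
Using T = 2*v0*sin(theta) / g
T = 2*30*1 / 10
T = 60 / 10
T = 6 s

6 s


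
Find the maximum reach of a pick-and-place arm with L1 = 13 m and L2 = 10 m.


Given: L1 = 13 m, L2 = 10 m
For a 2-link planar arm, max reach = L1 + L2 (fully extended)
Max reach = 13 + 10
Max reach = 23 m

23 m


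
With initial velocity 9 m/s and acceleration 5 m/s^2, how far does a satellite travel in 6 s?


Given: v0 = 9 m/s, a = 5 m/s^2, t = 6 s
Using s = v0*t + (1/2)*a*t^2
s = 9*6 + (1/2)*5*6^2
s = 54 + (1/2)*180
s = 54 + 90
s = 144

144 m


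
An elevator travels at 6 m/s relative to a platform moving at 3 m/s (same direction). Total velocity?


Given: object velocity = 6 m/s, platform velocity = 3 m/s (same direction)
Using classical velocity addition: v_total = v_object + v_platform
v_total = 6 + 3
v_total = 9 m/s

9 m/s


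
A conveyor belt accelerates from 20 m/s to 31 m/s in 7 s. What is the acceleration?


Given: initial velocity v0 = 20 m/s, final velocity v = 31 m/s, time t = 7 s
Using a = (v - v0) / t
a = (31 - 20) / 7
a = 11 / 7
a = 11/7 m/s^2

11/7 m/s^2


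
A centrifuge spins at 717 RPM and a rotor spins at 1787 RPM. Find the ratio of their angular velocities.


Given: RPM_A = 717, RPM_B = 1787
omega = 2*pi*RPM/60, so omega_A/omega_B = RPM_A / RPM_B
omega_A/omega_B = 717 / 1787
omega_A/omega_B = 717/1787

717/1787


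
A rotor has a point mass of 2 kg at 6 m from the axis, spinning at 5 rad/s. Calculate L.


Given: m = 2 kg, r = 6 m, omega = 5 rad/s
For a point mass: I = m*r^2
I = 2*6^2 = 2*36 = 72
L = I*omega = 72*5
L = 360 kg*m^2/s

360 kg*m^2/s


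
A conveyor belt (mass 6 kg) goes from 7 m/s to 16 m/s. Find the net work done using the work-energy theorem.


Given: m = 6 kg, v0 = 7 m/s, v = 16 m/s
Using W = (1/2)*m*(v^2 - v0^2)
v^2 = 16^2 = 256
v0^2 = 7^2 = 49
v^2 - v0^2 = 256 - 49 = 207
W = (1/2)*6*207 = 621 J

621 J


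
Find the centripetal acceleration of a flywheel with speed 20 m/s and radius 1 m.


Given: v = 20 m/s, r = 1 m
Using a_c = v^2 / r
a_c = 20^2 / 1
a_c = 400 / 1
a_c = 400 m/s^2

400 m/s^2


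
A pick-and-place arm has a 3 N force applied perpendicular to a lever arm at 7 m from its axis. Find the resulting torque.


Given: F = 3 N, r = 7 m, angle = 90 deg (perpendicular)
Using tau = F * r * sin(90)
sin(90) = 1
tau = 3 * 7 * 1
tau = 21 Nm

21 Nm


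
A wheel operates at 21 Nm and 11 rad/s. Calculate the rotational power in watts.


Given: tau = 21 Nm, omega = 11 rad/s
Using P = tau * omega
P = 21 * 11
P = 231 W

231 W


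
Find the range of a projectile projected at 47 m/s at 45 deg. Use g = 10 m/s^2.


Given: v0 = 47 m/s, theta = 45 deg, g = 10 m/s^2
sin(2*45) = sin(90) = 1
Using R = v0^2 * sin(2*theta) / g
R = 47^2 * 1 / 10
R = 2209 / 10
R = 2209/10 m

2209/10 m


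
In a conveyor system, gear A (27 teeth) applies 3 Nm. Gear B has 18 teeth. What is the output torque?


Given: N1 = 27, N2 = 18, T1 = 3 Nm
Using T2/T1 = N2/N1
T2 = T1 * N2 / N1
T2 = 3 * 18 / 27
T2 = 54 / 27
T2 = 2 Nm

2 Nm


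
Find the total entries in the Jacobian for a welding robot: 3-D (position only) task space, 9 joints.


Given: task space dimension = 3, joints = 9
Jacobian is a 3 x 9 matrix
Total entries = rows * columns
Total = 3 * 9
Total = 27

27


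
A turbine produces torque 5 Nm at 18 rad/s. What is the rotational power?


Given: tau = 5 Nm, omega = 18 rad/s
Using P = tau * omega
P = 5 * 18
P = 90 W

90 W


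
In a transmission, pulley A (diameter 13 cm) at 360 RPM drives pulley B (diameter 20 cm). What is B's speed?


Given: D1 = 13 cm, w1 = 360 RPM, D2 = 20 cm
Using D1*w1 = D2*w2
w2 = D1*w1 / D2
w2 = 13*360 / 20
w2 = 4680 / 20
w2 = 234 RPM

234 RPM


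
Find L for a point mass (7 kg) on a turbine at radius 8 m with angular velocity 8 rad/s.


Given: m = 7 kg, r = 8 m, omega = 8 rad/s
For a point mass: I = m*r^2
I = 7*8^2 = 7*64 = 448
L = I*omega = 448*8
L = 3584 kg*m^2/s

3584 kg*m^2/s


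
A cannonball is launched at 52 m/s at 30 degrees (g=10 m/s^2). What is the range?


Given: v0 = 52 m/s, theta = 30 deg, g = 10 m/s^2
sin(2*30) = sin(60) = sqrt(3)/2
Using R = v0^2 * sin(2*theta) / g
R = 52^2 * (sqrt(3)/2) / 10
R = 2704 * sqrt(3) / 20
R = 676/5*sqrt(3) m

676/5*sqrt(3) m


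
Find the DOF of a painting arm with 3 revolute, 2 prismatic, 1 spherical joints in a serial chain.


Given: serial robot with 3 revolute, 2 prismatic, 1 spherical joints
DOF contribution per joint type: revolute=1, prismatic=1, spherical=3, fixed=0
DOF = 3*1 + 2*1 + 1*3
DOF = 8

8


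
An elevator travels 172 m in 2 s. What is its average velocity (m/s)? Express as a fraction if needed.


Given: distance d = 172 m, time t = 2 s
Using v = d / t
v = 172 / 2
v = 86 m/s

86 m/s
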